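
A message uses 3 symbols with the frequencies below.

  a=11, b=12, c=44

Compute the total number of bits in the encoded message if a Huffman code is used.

90

Greedily combine the two least-frequent nodes:
combine a(11), b(12) → 23
combine 23, c(44) → 67
Total encoded bits = sum of merged weights = 23 + 67 = 90.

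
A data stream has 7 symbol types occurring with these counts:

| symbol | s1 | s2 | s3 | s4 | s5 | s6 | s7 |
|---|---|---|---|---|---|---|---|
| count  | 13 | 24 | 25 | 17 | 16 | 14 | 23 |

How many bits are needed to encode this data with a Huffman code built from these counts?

Merge the two smallest weights repeatedly:
combine s1(13), s6(14) → 27
combine s5(16), s4(17) → 33
combine s7(23), s2(24) → 47
combine s3(25), 27 → 52
combine 33, 47 → 80
combine 52, 80 → 132
The encoded length is the sum of every internal node's weight: 27 + 33 + 47 + 52 + 80 + 132 = 371 bits.

371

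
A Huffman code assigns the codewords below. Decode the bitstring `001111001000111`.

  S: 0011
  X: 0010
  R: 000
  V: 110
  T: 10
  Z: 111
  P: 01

SVPRZ

Read left to right; each codeword is recognised as soon as it completes (prefix code):
  0011→S | 110→V | 01→P | 000→R | 111→Z
Decoded message: SVPRZ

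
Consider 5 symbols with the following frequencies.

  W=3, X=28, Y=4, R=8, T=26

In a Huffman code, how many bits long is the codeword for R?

Huffman merges, smallest pair first:
W(3) + Y(4) → 7
7 + R(8) → 15
15 + T(26) → 41
X(28) + 41 → 69
R's leaf is at depth 3, giving a 3-bit codeword.

3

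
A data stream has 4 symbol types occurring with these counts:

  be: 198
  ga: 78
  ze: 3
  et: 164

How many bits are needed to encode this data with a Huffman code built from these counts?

Greedily combine the two least-frequent nodes:
ze(3) + ga(78) → 81
81 + et(164) → 245
be(198) + 245 → 443
Total encoded bits = sum of merged weights = 81 + 245 + 443 = 769.

769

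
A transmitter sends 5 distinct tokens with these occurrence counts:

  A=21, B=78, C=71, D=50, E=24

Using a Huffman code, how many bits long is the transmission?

533

Build the Huffman tree bottom-up:
A(21) + E(24) → 45
45 + D(50) → 95
C(71) + B(78) → 149
95 + 149 → 244
Total encoded bits = sum of merged weights = 45 + 95 + 149 + 244 = 533.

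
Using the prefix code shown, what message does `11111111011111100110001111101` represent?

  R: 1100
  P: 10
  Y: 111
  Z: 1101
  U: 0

Read left to right; each codeword is recognised as soon as it completes (prefix code):
  111→Y | 111→Y | 1101→Z | 111→Y | 1100→R | 1100→R | 0→U | 111→Y | 1101→Z
Decoded message: YYZYRRUYZ

YYZYRRUYZ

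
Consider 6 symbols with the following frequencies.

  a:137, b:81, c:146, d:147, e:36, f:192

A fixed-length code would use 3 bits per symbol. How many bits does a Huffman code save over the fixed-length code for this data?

Fixed-length: 3 bits × 739 symbols = 2217 bits.
Huffman merges:
combine e(36), b(81) → 117
combine 117, a(137) → 254
combine c(146), d(147) → 293
combine f(192), 254 → 446
combine 293, 446 → 739
Huffman total = 117 + 254 + 293 + 446 + 739 = 1849 bits.
Saving = 2217 − 1849 = 368 bits.

368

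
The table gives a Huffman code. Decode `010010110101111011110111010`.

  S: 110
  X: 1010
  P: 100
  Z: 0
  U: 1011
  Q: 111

ZPUZUSQUX

Read left to right; each codeword is recognised as soon as it completes (prefix code):
  0→Z | 100→P | 1011→U | 0→Z | 1011→U | 110→S | 111→Q | 1011→U | 1010→X
Decoded message: ZPUZUSQUX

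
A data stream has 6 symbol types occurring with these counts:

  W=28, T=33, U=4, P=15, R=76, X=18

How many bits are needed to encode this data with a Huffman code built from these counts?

389

Greedily combine the two least-frequent nodes:
U(4) + P(15) → 19
X(18) + 19 → 37
W(28) + T(33) → 61
37 + 61 → 98
R(76) + 98 → 174
The encoded length is the sum of every internal node's weight: 19 + 37 + 61 + 98 + 174 = 389 bits.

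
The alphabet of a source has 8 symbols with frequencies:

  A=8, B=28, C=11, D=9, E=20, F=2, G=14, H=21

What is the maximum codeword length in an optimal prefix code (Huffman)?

Merge the two lowest-weight nodes at each step:
merge F(2) and A(8): 10
merge D(9) and 10: 19
merge C(11) and G(14): 25
merge 19 and E(20): 39
merge H(21) and 25: 46
merge B(28) and 39: 67
merge 46 and 67: 113
Maximum depth reached is 5.

5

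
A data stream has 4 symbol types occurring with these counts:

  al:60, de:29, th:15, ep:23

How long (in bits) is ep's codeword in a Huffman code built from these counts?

Repeatedly merge the two smallest:
combine th(15), ep(23) → 38
combine de(29), 38 → 67
combine al(60), 67 → 127
ep's leaf is at depth 3, giving a 3-bit codeword.

3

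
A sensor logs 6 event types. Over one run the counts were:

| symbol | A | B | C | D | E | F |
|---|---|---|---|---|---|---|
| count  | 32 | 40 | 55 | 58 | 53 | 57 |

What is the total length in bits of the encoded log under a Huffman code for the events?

770

Build the Huffman tree bottom-up:
merge A(32) and B(40): 72
merge E(53) and C(55): 108
merge F(57) and D(58): 115
merge 72 and 108: 180
merge 115 and 180: 295
The encoded length is the sum of every internal node's weight: 72 + 108 + 115 + 180 + 295 = 770 bits.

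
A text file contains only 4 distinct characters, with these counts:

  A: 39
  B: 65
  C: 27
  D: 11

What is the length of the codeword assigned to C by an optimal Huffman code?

Build the tree from the bottom:
merge D(11) and C(27): 38
merge 38 and A(39): 77
merge B(65) and 77: 142
The subtree containing C is merged 3 times, so code length = 3.

3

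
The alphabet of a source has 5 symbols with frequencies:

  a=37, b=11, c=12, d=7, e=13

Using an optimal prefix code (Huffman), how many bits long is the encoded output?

Build the Huffman tree bottom-up:
combine d(7), b(11) → 18
combine c(12), e(13) → 25
combine 18, 25 → 43
combine a(37), 43 → 80
The encoded length is the sum of every internal node's weight: 18 + 25 + 43 + 80 = 166 bits.

166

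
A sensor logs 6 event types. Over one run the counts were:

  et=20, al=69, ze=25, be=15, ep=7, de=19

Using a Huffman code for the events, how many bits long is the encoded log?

349

Build the Huffman tree bottom-up:
merge ep(7) and be(15): 22
merge de(19) and et(20): 39
merge 22 and ze(25): 47
merge 39 and 47: 86
merge al(69) and 86: 155
Total encoded bits = sum of merged weights = 22 + 39 + 47 + 86 + 155 = 349.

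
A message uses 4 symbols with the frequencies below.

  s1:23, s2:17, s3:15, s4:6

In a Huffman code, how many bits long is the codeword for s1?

Repeatedly merge the two smallest:
combine s4(6), s3(15) → 21
combine s2(17), 21 → 38
combine s1(23), 38 → 61
s1 sits one level below the root: a 1-bit codeword.

1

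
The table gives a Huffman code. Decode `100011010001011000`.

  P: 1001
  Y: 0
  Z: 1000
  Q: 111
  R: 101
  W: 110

ZWZRZ

Read left to right; each codeword is recognised as soon as it completes (prefix code):
  1000→Z | 110→W | 1000→Z | 101→R | 1000→Z
Decoded message: ZWZRZ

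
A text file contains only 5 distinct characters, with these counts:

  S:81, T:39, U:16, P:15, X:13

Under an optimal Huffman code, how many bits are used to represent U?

3

Build the tree from the bottom:
merge X(13) and P(15): 28
merge U(16) and 28: 44
merge T(39) and 44: 83
merge S(81) and 83: 164
U sits 3 levels below the root, so its codeword is 3 bits.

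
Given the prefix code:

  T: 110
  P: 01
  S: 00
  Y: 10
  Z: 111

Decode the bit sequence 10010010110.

Read left to right; each codeword is recognised as soon as it completes (prefix code):
  10→Y | 01→P | 00→S | 10→Y | 110→T
Decoded message: YPSYT

YPSYT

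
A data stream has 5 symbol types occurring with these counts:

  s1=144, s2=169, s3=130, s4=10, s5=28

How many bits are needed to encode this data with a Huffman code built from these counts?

Merge the two smallest weights repeatedly:
merge s4(10) and s5(28): 38
merge 38 and s3(130): 168
merge s1(144) and 168: 312
merge s2(169) and 312: 481
The encoded length is the sum of every internal node's weight: 38 + 168 + 312 + 481 = 999 bits.

999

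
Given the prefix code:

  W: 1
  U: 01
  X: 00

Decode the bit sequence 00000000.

XXXX

Read left to right; each codeword is recognised as soon as it completes (prefix code):
  00→X | 00→X | 00→X | 00→X
Decoded message: XXXX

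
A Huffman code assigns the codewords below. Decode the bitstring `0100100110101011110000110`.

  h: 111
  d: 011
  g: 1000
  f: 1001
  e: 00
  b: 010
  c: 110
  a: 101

Read left to right; each codeword is recognised as soon as it completes (prefix code):
  010→b | 010→b | 011→d | 010→b | 101→a | 111→h | 00→e | 00→e | 110→c
Decoded message: bbdbaheec

bbdbaheec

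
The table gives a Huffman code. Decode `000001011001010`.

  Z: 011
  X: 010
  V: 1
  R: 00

RRXVVRVX

Read left to right; each codeword is recognised as soon as it completes (prefix code):
  00→R | 00→R | 010→X | 1→V | 1→V | 00→R | 1→V | 010→X
Decoded message: RRXVVRVX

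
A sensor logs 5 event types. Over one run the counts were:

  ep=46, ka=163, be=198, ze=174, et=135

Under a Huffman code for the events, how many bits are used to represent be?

2

Huffman merges, smallest pair first:
ep(46) + et(135) → 181
ka(163) + ze(174) → 337
181 + be(198) → 379
337 + 379 → 716
be's leaf is at depth 2, giving a 2-bit codeword.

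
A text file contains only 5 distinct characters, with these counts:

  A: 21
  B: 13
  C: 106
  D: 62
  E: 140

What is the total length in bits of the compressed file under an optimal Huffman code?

Merge the two smallest weights repeatedly:
merge B(13) and A(21): 34
merge 34 and D(62): 96
merge 96 and C(106): 202
merge E(140) and 202: 342
The encoded length is the sum of every internal node's weight: 34 + 96 + 202 + 342 = 674 bits.

674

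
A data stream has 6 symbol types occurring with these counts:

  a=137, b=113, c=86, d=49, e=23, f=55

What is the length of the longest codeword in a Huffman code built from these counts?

Merge the two lowest-weight nodes at each step:
merge e(23) and d(49): 72
merge f(55) and 72: 127
merge c(86) and b(113): 199
merge 127 and a(137): 264
merge 199 and 264: 463
The first pair merged (e, d) ends up deepest, at depth 4.

4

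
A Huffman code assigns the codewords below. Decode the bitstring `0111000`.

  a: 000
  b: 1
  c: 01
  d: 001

Read left to right; each codeword is recognised as soon as it completes (prefix code):
  01→c | 1→b | 1→b | 000→a
Decoded message: cbba

cbba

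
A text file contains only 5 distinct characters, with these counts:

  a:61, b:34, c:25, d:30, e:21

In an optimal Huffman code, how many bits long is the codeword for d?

Repeatedly merge the two smallest:
merge e(21) and c(25): 46
merge d(30) and b(34): 64
merge 46 and a(61): 107
merge 64 and 107: 171
d's leaf is at depth 2, giving a 2-bit codeword.

2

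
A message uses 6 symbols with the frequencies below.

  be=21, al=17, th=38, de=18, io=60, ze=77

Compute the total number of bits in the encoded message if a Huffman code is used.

Merge the two smallest weights repeatedly:
al(17) + de(18) → 35
be(21) + 35 → 56
th(38) + 56 → 94
io(60) + ze(77) → 137
94 + 137 → 231
Each symbol's bit-cost is frequency × depth; summing gives 553 bits (equivalently 35 + 56 + 94 + 137 + 231).

553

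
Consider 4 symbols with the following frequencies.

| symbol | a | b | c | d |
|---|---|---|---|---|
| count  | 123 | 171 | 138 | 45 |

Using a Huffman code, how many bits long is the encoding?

951

Build the Huffman tree bottom-up:
combine d(45), a(123) → 168
combine c(138), 168 → 306
combine b(171), 306 → 477
The encoded length is the sum of every internal node's weight: 168 + 306 + 477 = 951 bits.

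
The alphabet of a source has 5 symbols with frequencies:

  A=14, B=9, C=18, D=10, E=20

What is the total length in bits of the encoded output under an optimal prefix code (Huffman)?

Greedily combine the two least-frequent nodes:
merge B(9) and D(10): 19
merge A(14) and C(18): 32
merge 19 and E(20): 39
merge 32 and 39: 71
Total encoded bits = sum of merged weights = 19 + 32 + 39 + 71 = 161.

161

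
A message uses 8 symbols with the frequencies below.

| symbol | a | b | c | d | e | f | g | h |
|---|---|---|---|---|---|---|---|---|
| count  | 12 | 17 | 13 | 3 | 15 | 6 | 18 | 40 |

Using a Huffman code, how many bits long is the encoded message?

341

Build the Huffman tree bottom-up:
merge d(3) and f(6): 9
merge 9 and a(12): 21
merge c(13) and e(15): 28
merge b(17) and g(18): 35
merge 21 and 28: 49
merge 35 and h(40): 75
merge 49 and 75: 124
Total encoded bits = sum of merged weights = 9 + 21 + 28 + 35 + 49 + 75 + 124 = 341.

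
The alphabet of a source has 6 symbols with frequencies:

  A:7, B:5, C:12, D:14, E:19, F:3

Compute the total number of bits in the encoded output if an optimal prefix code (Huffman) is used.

143

Greedily combine the two least-frequent nodes:
merge F(3) and B(5): 8
merge A(7) and 8: 15
merge C(12) and D(14): 26
merge 15 and E(19): 34
merge 26 and 34: 60
The encoded length is the sum of every internal node's weight: 8 + 15 + 26 + 34 + 60 = 143 bits.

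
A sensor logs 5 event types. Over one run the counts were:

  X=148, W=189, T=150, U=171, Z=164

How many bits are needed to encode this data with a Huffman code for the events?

Build the Huffman tree bottom-up:
merge X(148) and T(150): 298
merge Z(164) and U(171): 335
merge W(189) and 298: 487
merge 335 and 487: 822
Total encoded bits = sum of merged weights = 298 + 335 + 487 + 822 = 1942.

1942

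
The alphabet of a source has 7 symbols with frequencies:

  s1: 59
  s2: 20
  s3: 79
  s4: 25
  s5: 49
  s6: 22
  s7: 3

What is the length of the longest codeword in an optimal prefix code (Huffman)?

5

Merge the two lowest-weight nodes at each step:
merge s7(3) and s2(20): 23
merge s6(22) and 23: 45
merge s4(25) and 45: 70
merge s5(49) and s1(59): 108
merge 70 and s3(79): 149
merge 108 and 149: 257
The first pair merged (s7, s2) ends up deepest, at depth 5.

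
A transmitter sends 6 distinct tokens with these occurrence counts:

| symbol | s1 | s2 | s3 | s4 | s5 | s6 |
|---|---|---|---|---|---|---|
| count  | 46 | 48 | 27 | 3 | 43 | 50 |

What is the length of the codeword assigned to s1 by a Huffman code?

Build the tree from the bottom:
merge s4(3) and s3(27): 30
merge 30 and s5(43): 73
merge s1(46) and s2(48): 94
merge s6(50) and 73: 123
merge 94 and 123: 217
s1's leaf is at depth 2, giving a 2-bit codeword.

2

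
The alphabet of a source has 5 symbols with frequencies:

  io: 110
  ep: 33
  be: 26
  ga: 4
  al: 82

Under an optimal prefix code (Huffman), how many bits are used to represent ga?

4

Repeatedly merge the two smallest:
combine ga(4), be(26) → 30
combine 30, ep(33) → 63
combine 63, al(82) → 145
combine io(110), 145 → 255
ga sits 4 levels below the root, so its codeword is 4 bits.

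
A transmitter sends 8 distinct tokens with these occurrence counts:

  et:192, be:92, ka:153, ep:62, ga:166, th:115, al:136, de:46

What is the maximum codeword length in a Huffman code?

4

Merge the two lowest-weight nodes at each step:
combine de(46), ep(62) → 108
combine be(92), 108 → 200
combine th(115), al(136) → 251
combine ka(153), ga(166) → 319
combine et(192), 200 → 392
combine 251, 319 → 570
combine 392, 570 → 962
The rarest symbols sit at the bottom; the longest codeword is 4 bits.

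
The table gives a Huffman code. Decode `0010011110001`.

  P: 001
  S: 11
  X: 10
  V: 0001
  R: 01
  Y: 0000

PPSXP

Read left to right; each codeword is recognised as soon as it completes (prefix code):
  001→P | 001→P | 11→S | 10→X | 001→P
Decoded message: PPSXP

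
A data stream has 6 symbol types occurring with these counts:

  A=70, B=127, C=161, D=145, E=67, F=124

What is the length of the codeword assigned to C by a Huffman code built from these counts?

Repeatedly merge the two smallest:
E(67) + A(70) → 137
F(124) + B(127) → 251
137 + D(145) → 282
C(161) + 251 → 412
282 + 412 → 694
The subtree containing C is merged 2 times, so code length = 2.

2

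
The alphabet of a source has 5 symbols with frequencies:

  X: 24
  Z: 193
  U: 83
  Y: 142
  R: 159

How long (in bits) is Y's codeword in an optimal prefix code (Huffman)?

Build the tree from the bottom:
X(24) + U(83) → 107
107 + Y(142) → 249
R(159) + Z(193) → 352
249 + 352 → 601
Y's leaf is at depth 2, giving a 2-bit codeword.

2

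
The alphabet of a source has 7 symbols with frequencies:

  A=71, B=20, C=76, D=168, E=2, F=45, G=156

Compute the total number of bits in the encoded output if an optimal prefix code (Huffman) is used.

Merge the two smallest weights repeatedly:
E(2) + B(20) → 22
22 + F(45) → 67
67 + A(71) → 138
C(76) + 138 → 214
G(156) + D(168) → 324
214 + 324 → 538
Each symbol's bit-cost is frequency × depth; summing gives 1303 bits (equivalently 22 + 67 + 138 + 214 + 324 + 538).

1303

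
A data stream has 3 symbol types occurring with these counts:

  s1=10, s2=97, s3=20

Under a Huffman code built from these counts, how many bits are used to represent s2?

1

Build the tree from the bottom:
combine s1(10), s3(20) → 30
combine 30, s2(97) → 127
s2 is merged only at the final step, so code length = 1.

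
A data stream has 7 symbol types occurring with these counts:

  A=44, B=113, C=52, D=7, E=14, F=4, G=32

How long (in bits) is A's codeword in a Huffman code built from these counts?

3

Repeatedly merge the two smallest:
combine F(4), D(7) → 11
combine 11, E(14) → 25
combine 25, G(32) → 57
combine A(44), C(52) → 96
combine 57, 96 → 153
combine B(113), 153 → 266
The subtree containing A is merged 3 times, so code length = 3.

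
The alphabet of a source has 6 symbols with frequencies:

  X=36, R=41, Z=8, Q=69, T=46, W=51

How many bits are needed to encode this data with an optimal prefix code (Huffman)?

631

Greedily combine the two least-frequent nodes:
merge Z(8) and X(36): 44
merge R(41) and 44: 85
merge T(46) and W(51): 97
merge Q(69) and 85: 154
merge 97 and 154: 251
Each symbol's bit-cost is frequency × depth; summing gives 631 bits (equivalently 44 + 85 + 97 + 154 + 251).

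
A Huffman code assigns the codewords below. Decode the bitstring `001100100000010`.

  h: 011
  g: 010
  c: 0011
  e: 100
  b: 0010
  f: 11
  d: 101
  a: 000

Read left to right; each codeword is recognised as soon as it completes (prefix code):
  0011→c | 0010→b | 000→a | 0010→b
Decoded message: cbab

cbab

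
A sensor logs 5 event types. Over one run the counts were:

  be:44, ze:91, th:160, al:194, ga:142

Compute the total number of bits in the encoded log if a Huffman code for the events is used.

Merge the two smallest weights repeatedly:
be(44) + ze(91) → 135
135 + ga(142) → 277
th(160) + al(194) → 354
277 + 354 → 631
Each symbol's bit-cost is frequency × depth; summing gives 1397 bits (equivalently 135 + 277 + 354 + 631).

1397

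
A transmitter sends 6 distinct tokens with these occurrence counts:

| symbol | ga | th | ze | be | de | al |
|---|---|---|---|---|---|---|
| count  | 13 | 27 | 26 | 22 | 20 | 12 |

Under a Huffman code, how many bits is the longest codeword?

3

Merge the two lowest-weight nodes at each step:
merge al(12) and ga(13): 25
merge de(20) and be(22): 42
merge 25 and ze(26): 51
merge th(27) and 42: 69
merge 51 and 69: 120
The rarest symbols sit at the bottom; the longest codeword is 3 bits.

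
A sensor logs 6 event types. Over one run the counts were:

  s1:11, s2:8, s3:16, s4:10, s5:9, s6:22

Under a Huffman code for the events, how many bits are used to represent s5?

Huffman merges, smallest pair first:
merge s2(8) and s5(9): 17
merge s4(10) and s1(11): 21
merge s3(16) and 17: 33
merge 21 and s6(22): 43
merge 33 and 43: 76
The subtree containing s5 is merged 3 times, so code length = 3.

3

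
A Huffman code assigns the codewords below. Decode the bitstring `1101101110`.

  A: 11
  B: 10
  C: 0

Read left to right; each codeword is recognised as soon as it completes (prefix code):
  11→A | 0→C | 11→A | 0→C | 11→A | 10→B
Decoded message: ACACAB

ACACAB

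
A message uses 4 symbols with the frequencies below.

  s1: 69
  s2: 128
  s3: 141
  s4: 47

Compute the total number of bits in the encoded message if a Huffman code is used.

745

Greedily combine the two least-frequent nodes:
s4(47) + s1(69) → 116
116 + s2(128) → 244
s3(141) + 244 → 385
The encoded length is the sum of every internal node's weight: 116 + 244 + 385 = 745 bits.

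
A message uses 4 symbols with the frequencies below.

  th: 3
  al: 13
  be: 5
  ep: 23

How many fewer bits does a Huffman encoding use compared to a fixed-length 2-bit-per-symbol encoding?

15

Fixed-length: 2 bits × 44 symbols = 88 bits.
Huffman merges:
merge th(3) and be(5): 8
merge 8 and al(13): 21
merge 21 and ep(23): 44
Huffman total = 8 + 21 + 44 = 73 bits.
Saving = 88 − 73 = 15 bits.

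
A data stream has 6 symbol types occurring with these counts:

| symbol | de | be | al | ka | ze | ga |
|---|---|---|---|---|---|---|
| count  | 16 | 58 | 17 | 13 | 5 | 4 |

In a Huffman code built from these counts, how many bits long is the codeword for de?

Build the tree from the bottom:
ga(4) + ze(5) → 9
9 + ka(13) → 22
de(16) + al(17) → 33
22 + 33 → 55
55 + be(58) → 113
The subtree containing de is merged 3 times, so code length = 3.

3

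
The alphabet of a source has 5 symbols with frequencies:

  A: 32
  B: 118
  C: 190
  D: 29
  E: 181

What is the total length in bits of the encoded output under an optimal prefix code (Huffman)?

1150

Greedily combine the two least-frequent nodes:
merge D(29) and A(32): 61
merge 61 and B(118): 179
merge 179 and E(181): 360
merge C(190) and 360: 550
The encoded length is the sum of every internal node's weight: 61 + 179 + 360 + 550 = 1150 bits.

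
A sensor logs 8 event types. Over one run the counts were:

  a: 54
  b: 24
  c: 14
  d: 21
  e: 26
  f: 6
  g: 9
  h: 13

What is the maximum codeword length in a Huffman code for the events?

4

Merge the two lowest-weight nodes at each step:
merge f(6) and g(9): 15
merge h(13) and c(14): 27
merge 15 and d(21): 36
merge b(24) and e(26): 50
merge 27 and 36: 63
merge 50 and a(54): 104
merge 63 and 104: 167
The first pair merged (f, g) ends up deepest, at depth 4.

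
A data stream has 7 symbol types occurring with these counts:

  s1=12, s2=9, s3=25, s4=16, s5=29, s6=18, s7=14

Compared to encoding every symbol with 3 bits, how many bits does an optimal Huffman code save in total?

33

Fixed-length: 3 bits × 123 symbols = 369 bits.
Huffman merges:
merge s2(9) and s1(12): 21
merge s7(14) and s4(16): 30
merge s6(18) and 21: 39
merge s3(25) and s5(29): 54
merge 30 and 39: 69
merge 54 and 69: 123
Huffman total = 21 + 30 + 39 + 54 + 69 + 123 = 336 bits.
Saving = 369 − 336 = 33 bits.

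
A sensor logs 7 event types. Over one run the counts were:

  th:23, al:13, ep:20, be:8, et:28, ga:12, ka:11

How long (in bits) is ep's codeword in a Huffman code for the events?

Build the tree from the bottom:
be(8) + ka(11) → 19
ga(12) + al(13) → 25
19 + ep(20) → 39
th(23) + 25 → 48
et(28) + 39 → 67
48 + 67 → 115
ep sits 3 levels below the root, so its codeword is 3 bits.

3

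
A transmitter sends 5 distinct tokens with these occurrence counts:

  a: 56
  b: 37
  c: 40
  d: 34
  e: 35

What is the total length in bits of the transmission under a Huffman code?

Greedily combine the two least-frequent nodes:
combine d(34), e(35) → 69
combine b(37), c(40) → 77
combine a(56), 69 → 125
combine 77, 125 → 202
The encoded length is the sum of every internal node's weight: 69 + 77 + 125 + 202 = 473 bits.

473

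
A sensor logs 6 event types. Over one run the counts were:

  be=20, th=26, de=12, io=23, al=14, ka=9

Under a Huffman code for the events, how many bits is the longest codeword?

Merge the two lowest-weight nodes at each step:
merge ka(9) and de(12): 21
merge al(14) and be(20): 34
merge 21 and io(23): 44
merge th(26) and 34: 60
merge 44 and 60: 104
The first pair merged (ka, de) ends up deepest, at depth 3.

3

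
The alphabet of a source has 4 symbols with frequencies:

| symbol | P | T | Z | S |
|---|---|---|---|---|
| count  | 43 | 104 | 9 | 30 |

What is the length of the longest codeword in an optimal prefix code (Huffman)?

3

Merge the two lowest-weight nodes at each step:
combine Z(9), S(30) → 39
combine 39, P(43) → 82
combine 82, T(104) → 186
The first pair merged (Z, S) ends up deepest, at depth 3.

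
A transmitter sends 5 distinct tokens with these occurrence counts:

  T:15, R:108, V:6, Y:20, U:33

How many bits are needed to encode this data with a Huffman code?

318

Greedily combine the two least-frequent nodes:
merge V(6) and T(15): 21
merge Y(20) and 21: 41
merge U(33) and 41: 74
merge 74 and R(108): 182
Each symbol's bit-cost is frequency × depth; summing gives 318 bits (equivalently 21 + 41 + 74 + 182).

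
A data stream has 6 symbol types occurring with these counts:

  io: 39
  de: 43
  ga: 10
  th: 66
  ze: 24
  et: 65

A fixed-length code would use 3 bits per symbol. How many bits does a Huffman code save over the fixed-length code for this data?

140

Fixed-length: 3 bits × 247 symbols = 741 bits.
Huffman merges:
combine ga(10), ze(24) → 34
combine 34, io(39) → 73
combine de(43), et(65) → 108
combine th(66), 73 → 139
combine 108, 139 → 247
Huffman total = 34 + 73 + 108 + 139 + 247 = 601 bits.
Saving = 741 − 601 = 140 bits.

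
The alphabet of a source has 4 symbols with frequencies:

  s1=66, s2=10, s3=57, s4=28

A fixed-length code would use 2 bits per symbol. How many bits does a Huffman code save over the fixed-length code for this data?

Fixed-length: 2 bits × 161 symbols = 322 bits.
Huffman merges:
merge s2(10) and s4(28): 38
merge 38 and s3(57): 95
merge s1(66) and 95: 161
Huffman total = 38 + 95 + 161 = 294 bits.
Saving = 322 − 294 = 28 bits.

28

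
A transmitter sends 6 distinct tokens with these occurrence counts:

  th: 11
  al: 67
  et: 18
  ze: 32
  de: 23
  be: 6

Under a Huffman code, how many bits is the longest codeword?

4

Merge the two lowest-weight nodes at each step:
be(6) + th(11) → 17
17 + et(18) → 35
de(23) + ze(32) → 55
35 + 55 → 90
al(67) + 90 → 157
Maximum depth reached is 4.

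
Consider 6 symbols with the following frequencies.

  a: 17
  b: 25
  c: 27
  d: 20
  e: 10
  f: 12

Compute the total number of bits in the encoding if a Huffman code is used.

Build the Huffman tree bottom-up:
combine e(10), f(12) → 22
combine a(17), d(20) → 37
combine 22, b(25) → 47
combine c(27), 37 → 64
combine 47, 64 → 111
Each symbol's bit-cost is frequency × depth; summing gives 281 bits (equivalently 22 + 37 + 47 + 64 + 111).

281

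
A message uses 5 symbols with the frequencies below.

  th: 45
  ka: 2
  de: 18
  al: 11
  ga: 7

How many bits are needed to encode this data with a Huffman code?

Build the Huffman tree bottom-up:
merge ka(2) and ga(7): 9
merge 9 and al(11): 20
merge de(18) and 20: 38
merge 38 and th(45): 83
Total encoded bits = sum of merged weights = 9 + 20 + 38 + 83 = 150.

150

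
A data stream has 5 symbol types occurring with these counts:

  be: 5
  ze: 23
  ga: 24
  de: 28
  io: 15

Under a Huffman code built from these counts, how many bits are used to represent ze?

Repeatedly merge the two smallest:
be(5) + io(15) → 20
20 + ze(23) → 43
ga(24) + de(28) → 52
43 + 52 → 95
ze's leaf is at depth 2, giving a 2-bit codeword.

2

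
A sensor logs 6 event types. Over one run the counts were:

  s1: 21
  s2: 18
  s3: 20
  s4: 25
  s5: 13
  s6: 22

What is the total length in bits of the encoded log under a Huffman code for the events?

310

Merge the two smallest weights repeatedly:
merge s5(13) and s2(18): 31
merge s3(20) and s1(21): 41
merge s6(22) and s4(25): 47
merge 31 and 41: 72
merge 47 and 72: 119
The encoded length is the sum of every internal node's weight: 31 + 41 + 47 + 72 + 119 = 310 bits.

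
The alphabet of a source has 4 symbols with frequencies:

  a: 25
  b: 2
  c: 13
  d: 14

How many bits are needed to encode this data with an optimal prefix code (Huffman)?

98

Greedily combine the two least-frequent nodes:
merge b(2) and c(13): 15
merge d(14) and 15: 29
merge a(25) and 29: 54
Total encoded bits = sum of merged weights = 15 + 29 + 54 = 98.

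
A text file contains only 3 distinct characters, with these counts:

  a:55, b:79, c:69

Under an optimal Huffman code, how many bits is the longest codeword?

Merge the two lowest-weight nodes at each step:
merge a(55) and c(69): 124
merge b(79) and 124: 203
The rarest symbols sit at the bottom; the longest codeword is 2 bits.

2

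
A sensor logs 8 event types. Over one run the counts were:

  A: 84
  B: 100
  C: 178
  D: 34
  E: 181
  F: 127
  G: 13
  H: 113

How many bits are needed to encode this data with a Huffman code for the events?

2309

Merge the two smallest weights repeatedly:
G(13) + D(34) → 47
47 + A(84) → 131
B(100) + H(113) → 213
F(127) + 131 → 258
C(178) + E(181) → 359
213 + 258 → 471
359 + 471 → 830
The encoded length is the sum of every internal node's weight: 47 + 131 + 213 + 258 + 359 + 471 + 830 = 2309 bits.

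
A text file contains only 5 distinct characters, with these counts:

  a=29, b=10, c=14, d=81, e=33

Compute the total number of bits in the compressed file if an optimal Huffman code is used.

Greedily combine the two least-frequent nodes:
b(10) + c(14) → 24
24 + a(29) → 53
e(33) + 53 → 86
d(81) + 86 → 167
Each symbol's bit-cost is frequency × depth; summing gives 330 bits (equivalently 24 + 53 + 86 + 167).

330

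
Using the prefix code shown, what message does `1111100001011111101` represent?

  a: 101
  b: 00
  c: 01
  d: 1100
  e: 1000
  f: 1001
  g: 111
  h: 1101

gdbagh

Read left to right; each codeword is recognised as soon as it completes (prefix code):
  111→g | 1100→d | 00→b | 101→a | 111→g | 1101→h
Decoded message: gdbagh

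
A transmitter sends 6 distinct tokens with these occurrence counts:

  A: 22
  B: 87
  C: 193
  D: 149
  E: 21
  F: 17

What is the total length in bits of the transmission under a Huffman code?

Greedily combine the two least-frequent nodes:
combine F(17), E(21) → 38
combine A(22), 38 → 60
combine 60, B(87) → 147
combine 147, D(149) → 296
combine C(193), 296 → 489
Total encoded bits = sum of merged weights = 38 + 60 + 147 + 296 + 489 = 1030.

1030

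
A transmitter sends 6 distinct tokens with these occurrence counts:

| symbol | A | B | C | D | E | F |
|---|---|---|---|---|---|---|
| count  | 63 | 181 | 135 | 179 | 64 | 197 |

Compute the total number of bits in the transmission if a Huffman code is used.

2027

Greedily combine the two least-frequent nodes:
combine A(63), E(64) → 127
combine 127, C(135) → 262
combine D(179), B(181) → 360
combine F(197), 262 → 459
combine 360, 459 → 819
Each symbol's bit-cost is frequency × depth; summing gives 2027 bits (equivalently 127 + 262 + 360 + 459 + 819).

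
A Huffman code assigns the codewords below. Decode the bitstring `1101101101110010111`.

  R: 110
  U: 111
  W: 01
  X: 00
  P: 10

RRRUXPU

Read left to right; each codeword is recognised as soon as it completes (prefix code):
  110→R | 110→R | 110→R | 111→U | 00→X | 10→P | 111→U
Decoded message: RRRUXPU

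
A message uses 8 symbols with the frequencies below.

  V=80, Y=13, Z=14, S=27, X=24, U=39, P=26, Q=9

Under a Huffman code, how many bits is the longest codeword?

Merge the two lowest-weight nodes at each step:
Q(9) + Y(13) → 22
Z(14) + 22 → 36
X(24) + P(26) → 50
S(27) + 36 → 63
U(39) + 50 → 89
63 + V(80) → 143
89 + 143 → 232
The first pair merged (Q, Y) ends up deepest, at depth 5.

5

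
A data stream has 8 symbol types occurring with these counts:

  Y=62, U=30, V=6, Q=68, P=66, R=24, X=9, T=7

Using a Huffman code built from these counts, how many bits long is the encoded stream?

Build the Huffman tree bottom-up:
combine V(6), T(7) → 13
combine X(9), 13 → 22
combine 22, R(24) → 46
combine U(30), 46 → 76
combine Y(62), P(66) → 128
combine Q(68), 76 → 144
combine 128, 144 → 272
The encoded length is the sum of every internal node's weight: 13 + 22 + 46 + 76 + 128 + 144 + 272 = 701 bits.

701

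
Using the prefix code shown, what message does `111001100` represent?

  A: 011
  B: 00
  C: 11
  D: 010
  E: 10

Read left to right; each codeword is recognised as soon as it completes (prefix code):
  11→C | 10→E | 011→A | 00→B
Decoded message: CEAB

CEAB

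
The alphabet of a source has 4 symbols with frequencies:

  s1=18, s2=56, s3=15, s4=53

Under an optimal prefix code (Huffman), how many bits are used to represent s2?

Repeatedly merge the two smallest:
s3(15) + s1(18) → 33
33 + s4(53) → 86
s2(56) + 86 → 142
s2 is merged only at the final step, so code length = 1.

1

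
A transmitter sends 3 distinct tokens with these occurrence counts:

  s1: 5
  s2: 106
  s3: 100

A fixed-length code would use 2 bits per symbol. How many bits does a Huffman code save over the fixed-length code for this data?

106

Fixed-length: 2 bits × 211 symbols = 422 bits.
Huffman merges:
combine s1(5), s3(100) → 105
combine 105, s2(106) → 211
Huffman total = 105 + 211 = 316 bits.
Saving = 422 − 316 = 106 bits.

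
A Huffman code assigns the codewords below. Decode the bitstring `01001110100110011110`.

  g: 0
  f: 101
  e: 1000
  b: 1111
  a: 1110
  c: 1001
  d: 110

Read left to right; each codeword is recognised as soon as it completes (prefix code):
  0→g | 1001→c | 110→d | 1001→c | 1001→c | 1110→a
Decoded message: gcdcca

gcdcca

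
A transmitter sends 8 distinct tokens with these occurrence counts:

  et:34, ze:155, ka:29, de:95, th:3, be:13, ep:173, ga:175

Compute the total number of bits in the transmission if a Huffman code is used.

1668

Greedily combine the two least-frequent nodes:
th(3) + be(13) → 16
16 + ka(29) → 45
et(34) + 45 → 79
79 + de(95) → 174
ze(155) + ep(173) → 328
174 + ga(175) → 349
328 + 349 → 677
Each symbol's bit-cost is frequency × depth; summing gives 1668 bits (equivalently 16 + 45 + 79 + 174 + 328 + 349 + 677).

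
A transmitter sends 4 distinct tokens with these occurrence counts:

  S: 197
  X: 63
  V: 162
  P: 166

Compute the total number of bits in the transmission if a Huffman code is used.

Greedily combine the two least-frequent nodes:
combine X(63), V(162) → 225
combine P(166), S(197) → 363
combine 225, 363 → 588
The encoded length is the sum of every internal node's weight: 225 + 363 + 588 = 1176 bits.

1176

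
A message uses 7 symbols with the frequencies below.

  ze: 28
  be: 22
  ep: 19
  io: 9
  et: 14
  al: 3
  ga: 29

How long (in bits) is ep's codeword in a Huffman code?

3

Build the tree from the bottom:
combine al(3), io(9) → 12
combine 12, et(14) → 26
combine ep(19), be(22) → 41
combine 26, ze(28) → 54
combine ga(29), 41 → 70
combine 54, 70 → 124
The subtree containing ep is merged 3 times, so code length = 3.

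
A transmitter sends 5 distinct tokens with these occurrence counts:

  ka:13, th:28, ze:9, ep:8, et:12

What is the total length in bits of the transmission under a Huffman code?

154

Build the Huffman tree bottom-up:
merge ep(8) and ze(9): 17
merge et(12) and ka(13): 25
merge 17 and 25: 42
merge th(28) and 42: 70
Each symbol's bit-cost is frequency × depth; summing gives 154 bits (equivalently 17 + 25 + 42 + 70).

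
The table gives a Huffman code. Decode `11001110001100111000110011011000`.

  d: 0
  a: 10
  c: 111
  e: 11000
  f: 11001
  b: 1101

fefefae

Read left to right; each codeword is recognised as soon as it completes (prefix code):
  11001→f | 11000→e | 11001→f | 11000→e | 11001→f | 10→a | 11000→e
Decoded message: fefefae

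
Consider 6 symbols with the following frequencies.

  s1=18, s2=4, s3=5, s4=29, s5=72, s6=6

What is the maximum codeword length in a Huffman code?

Merge the two lowest-weight nodes at each step:
merge s2(4) and s3(5): 9
merge s6(6) and 9: 15
merge 15 and s1(18): 33
merge s4(29) and 33: 62
merge 62 and s5(72): 134
The rarest symbols sit at the bottom; the longest codeword is 5 bits.

5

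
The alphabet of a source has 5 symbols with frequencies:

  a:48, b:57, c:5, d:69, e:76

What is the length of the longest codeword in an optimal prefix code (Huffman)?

Merge the two lowest-weight nodes at each step:
merge c(5) and a(48): 53
merge 53 and b(57): 110
merge d(69) and e(76): 145
merge 110 and 145: 255
The rarest symbols sit at the bottom; the longest codeword is 3 bits.

3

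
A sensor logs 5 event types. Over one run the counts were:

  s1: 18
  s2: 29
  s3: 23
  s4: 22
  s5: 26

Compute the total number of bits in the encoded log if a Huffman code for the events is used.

Greedily combine the two least-frequent nodes:
merge s1(18) and s4(22): 40
merge s3(23) and s5(26): 49
merge s2(29) and 40: 69
merge 49 and 69: 118
The encoded length is the sum of every internal node's weight: 40 + 49 + 69 + 118 = 276 bits.

276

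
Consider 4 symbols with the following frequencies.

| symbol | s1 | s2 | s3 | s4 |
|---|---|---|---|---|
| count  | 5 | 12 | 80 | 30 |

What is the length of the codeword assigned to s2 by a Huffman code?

Build the tree from the bottom:
combine s1(5), s2(12) → 17
combine 17, s4(30) → 47
combine 47, s3(80) → 127
The subtree containing s2 is merged 3 times, so code length = 3.

3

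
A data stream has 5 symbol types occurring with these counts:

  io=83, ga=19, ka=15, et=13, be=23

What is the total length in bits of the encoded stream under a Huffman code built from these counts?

Merge the two smallest weights repeatedly:
et(13) + ka(15) → 28
ga(19) + be(23) → 42
28 + 42 → 70
70 + io(83) → 153
The encoded length is the sum of every internal node's weight: 28 + 42 + 70 + 153 = 293 bits.

293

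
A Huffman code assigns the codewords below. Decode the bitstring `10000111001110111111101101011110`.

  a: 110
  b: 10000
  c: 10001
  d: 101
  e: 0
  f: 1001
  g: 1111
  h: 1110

Read left to right; each codeword is recognised as soon as it completes (prefix code):
  10000→b | 1110→h | 0→e | 1110→h | 1111→g | 1110→h | 110→a | 101→d | 1110→h
Decoded message: bhehghadh

bhehghadh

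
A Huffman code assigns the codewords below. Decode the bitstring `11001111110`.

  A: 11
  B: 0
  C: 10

Read left to right; each codeword is recognised as soon as it completes (prefix code):
  11→A | 0→B | 0→B | 11→A | 11→A | 11→A | 0→B
Decoded message: ABBAAAB

ABBAAAB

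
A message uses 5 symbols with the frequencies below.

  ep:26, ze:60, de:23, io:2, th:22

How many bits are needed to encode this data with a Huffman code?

277

Greedily combine the two least-frequent nodes:
merge io(2) and th(22): 24
merge de(23) and 24: 47
merge ep(26) and 47: 73
merge ze(60) and 73: 133
The encoded length is the sum of every internal node's weight: 24 + 47 + 73 + 133 = 277 bits.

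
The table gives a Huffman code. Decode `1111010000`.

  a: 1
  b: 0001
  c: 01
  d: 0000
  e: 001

Read left to right; each codeword is recognised as soon as it completes (prefix code):
  1→a | 1→a | 1→a | 1→a | 01→c | 0000→d
Decoded message: aaaacd

aaaacd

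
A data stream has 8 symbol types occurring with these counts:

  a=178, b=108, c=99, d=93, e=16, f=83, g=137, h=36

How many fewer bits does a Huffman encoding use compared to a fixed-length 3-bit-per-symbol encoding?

Fixed-length: 3 bits × 750 symbols = 2250 bits.
Huffman merges:
e(16) + h(36) → 52
52 + f(83) → 135
d(93) + c(99) → 192
b(108) + 135 → 243
g(137) + a(178) → 315
192 + 243 → 435
315 + 435 → 750
Huffman total = 52 + 135 + 192 + 243 + 315 + 435 + 750 = 2122 bits.
Saving = 2250 − 2122 = 128 bits.

128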